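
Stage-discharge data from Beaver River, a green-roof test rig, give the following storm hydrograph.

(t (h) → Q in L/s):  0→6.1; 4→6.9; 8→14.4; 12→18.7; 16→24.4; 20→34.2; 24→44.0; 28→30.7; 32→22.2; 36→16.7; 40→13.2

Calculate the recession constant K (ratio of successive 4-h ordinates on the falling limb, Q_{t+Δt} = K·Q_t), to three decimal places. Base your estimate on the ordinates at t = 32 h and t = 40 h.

Using the recession-limb readings at t = 32 h and t = 40 h: Q falls from 22.2 to 13.2 L/s over 2 intervals.
K = (Q₂/Q₁)^(1/2) = (13.2/22.2)^(1/2) = 0.771.

K ≈ 0.771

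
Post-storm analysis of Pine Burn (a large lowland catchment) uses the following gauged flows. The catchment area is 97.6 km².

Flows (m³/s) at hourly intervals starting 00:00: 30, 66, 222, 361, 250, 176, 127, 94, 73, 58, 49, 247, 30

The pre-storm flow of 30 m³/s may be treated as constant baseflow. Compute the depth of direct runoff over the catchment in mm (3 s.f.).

Direct runoff: 0.0, 36.0, 192.0, 331.0, 220.0, 146.0, 97.0, 64.0, 43.0, 28.0, 19.0, 217.0, 0.0 m³/s; ΣQ_DR = 1393 m³/s.
V = ΣQ_DR · Δt = 1393 × 3600 s = 5.015 × 10^6 m³.
Over A = 97.6 km², depth = V / A = 51.4 mm.

d ≈ 51.4 mm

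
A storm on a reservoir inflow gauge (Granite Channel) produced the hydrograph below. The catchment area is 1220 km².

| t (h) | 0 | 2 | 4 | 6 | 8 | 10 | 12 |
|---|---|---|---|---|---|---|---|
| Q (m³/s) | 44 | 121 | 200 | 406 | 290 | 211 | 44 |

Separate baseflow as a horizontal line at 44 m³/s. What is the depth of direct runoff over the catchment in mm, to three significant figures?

d ≈ 5.95 mm

Direct runoff: 0.0, 77.0, 156.0, 362.0, 246.0, 167.0, 0.0 m³/s; ΣQ_DR = 1008 m³/s.
V = ΣQ_DR · Δt = 1008 × 7200 s = 7.258 × 10^6 m³.
Over A = 1220 km², depth = V / A = 5.95 mm.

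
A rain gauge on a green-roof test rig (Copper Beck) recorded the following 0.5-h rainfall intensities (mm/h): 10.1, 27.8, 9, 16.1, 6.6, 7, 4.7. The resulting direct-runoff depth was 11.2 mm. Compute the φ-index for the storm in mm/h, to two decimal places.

φ ≈ 10.75 mm/h

Only the 2 blocks with intensity above φ contribute runoff: 27.8, 16.1 mm/h.
Σ(I−φ)·Δt = d  ⇒  (27.8+16.1 − 2φ)·0.5 = 11.2
φ = (43.90 − 11.2/0.5) / 2 = 10.75 mm/h.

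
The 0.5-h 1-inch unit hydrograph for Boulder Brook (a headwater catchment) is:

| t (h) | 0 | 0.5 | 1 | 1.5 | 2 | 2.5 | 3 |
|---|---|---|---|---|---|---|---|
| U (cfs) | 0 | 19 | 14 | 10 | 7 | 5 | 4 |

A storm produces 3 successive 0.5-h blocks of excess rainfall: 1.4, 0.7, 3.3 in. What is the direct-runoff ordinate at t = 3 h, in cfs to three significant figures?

By discrete convolution, Q_j = Σ (P_i / 1 in) · U_{j−i}.
At t = 3 h (j=6): Q = (1.4/1)·4 + (0.7/1)·5 + (3.3/1)·7 = 32.2 cfs.

Q ≈ 32.2 cfs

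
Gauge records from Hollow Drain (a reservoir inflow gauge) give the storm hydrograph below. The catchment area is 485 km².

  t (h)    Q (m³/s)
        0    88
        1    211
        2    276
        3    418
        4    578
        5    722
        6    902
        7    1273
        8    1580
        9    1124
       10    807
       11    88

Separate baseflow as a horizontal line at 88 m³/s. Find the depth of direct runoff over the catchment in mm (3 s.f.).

d ≈ 52.0 mm

Direct runoff: 0.0, 123.0, 188.0, 330.0, 490.0, 634.0, 814.0, 1185.0, 1492.0, 1036.0, 719.0, 0.0 m³/s; ΣQ_DR = 7011 m³/s.
V = ΣQ_DR · Δt = 7011 × 3600 s = 2.524 × 10^7 m³.
Over A = 485 km², depth = V / A = 52.0 mm.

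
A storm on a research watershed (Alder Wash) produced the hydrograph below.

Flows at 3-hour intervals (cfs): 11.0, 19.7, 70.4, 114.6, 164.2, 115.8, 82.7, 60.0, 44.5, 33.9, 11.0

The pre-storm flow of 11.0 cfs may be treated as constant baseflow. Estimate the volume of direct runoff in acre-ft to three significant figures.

V ≈ 150 acre-ft

Direct-runoff ordinates (Q − Q_b): 0.0, 8.7, 59.4, 103.6, 153.2, 104.8, 71.7, 49.0, 33.5, 22.9, 0.0 cfs.
ΣQ_DR = 606.8 cfs.
With Δt = 3 h = 10800 s, V = ΣQ_DR · Δt = 606.8 × 10800 = 6.55 × 10^6 ft³ = 150 acre-ft.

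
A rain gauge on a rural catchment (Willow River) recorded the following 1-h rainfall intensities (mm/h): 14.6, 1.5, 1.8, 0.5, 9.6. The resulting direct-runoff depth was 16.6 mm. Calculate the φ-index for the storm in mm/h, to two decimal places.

Only the 2 blocks with intensity above φ contribute runoff: 14.6, 9.6 mm/h.
Σ(I−φ)·Δt = d  ⇒  (14.6+9.6 − 2φ)·1 = 16.6
φ = (24.20 − 16.6/1) / 2 = 3.80 mm/h.

φ ≈ 3.80 mm/h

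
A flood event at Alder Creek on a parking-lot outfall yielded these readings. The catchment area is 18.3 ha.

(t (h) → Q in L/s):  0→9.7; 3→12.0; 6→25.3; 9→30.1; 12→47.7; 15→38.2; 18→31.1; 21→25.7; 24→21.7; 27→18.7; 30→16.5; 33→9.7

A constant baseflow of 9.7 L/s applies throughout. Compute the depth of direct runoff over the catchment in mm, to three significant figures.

d ≈ 10.0 mm

Direct runoff: 0.0, 2.3, 15.6, 20.4, 38.0, 28.5, 21.4, 16.0, 12.0, 9.0, 6.8, 0.0 L/s; ΣQ_DR = 170.0 L/s.
V = ΣQ_DR · Δt = 170.0 × 10800 s = 1.836 × 10^6 L.
Over A = 18.3 ha, depth = V / A = 10.0 mm.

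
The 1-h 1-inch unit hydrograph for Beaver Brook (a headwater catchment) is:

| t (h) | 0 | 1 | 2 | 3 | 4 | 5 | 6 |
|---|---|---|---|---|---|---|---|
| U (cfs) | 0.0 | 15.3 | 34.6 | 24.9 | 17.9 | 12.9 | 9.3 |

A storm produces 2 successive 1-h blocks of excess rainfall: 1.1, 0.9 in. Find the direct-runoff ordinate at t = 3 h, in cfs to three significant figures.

Q ≈ 58.5 cfs

By discrete convolution, Q_j = Σ (P_i / 1 in) · U_{j−i}.
At t = 3 h (j=3): Q = (1.1/1)·24.9 + (0.9/1)·34.6 = 58.5 cfs.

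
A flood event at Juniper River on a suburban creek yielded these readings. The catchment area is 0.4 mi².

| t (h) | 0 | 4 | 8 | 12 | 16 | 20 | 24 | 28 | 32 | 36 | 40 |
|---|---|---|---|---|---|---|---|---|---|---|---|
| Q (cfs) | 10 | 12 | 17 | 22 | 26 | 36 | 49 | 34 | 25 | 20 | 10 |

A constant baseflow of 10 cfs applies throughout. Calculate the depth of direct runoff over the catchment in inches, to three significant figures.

d ≈ 2.34 in

Direct runoff: 0.0, 2.0, 7.0, 12.0, 16.0, 26.0, 39.0, 24.0, 15.0, 10.0, 0.0 cfs; ΣQ_DR = 151.0 cfs.
V = ΣQ_DR · Δt = 151.0 × 14400 s = 2.174 × 10^6 ft³.
Over A = 0.4 mi², depth = V / A = 2.34 in.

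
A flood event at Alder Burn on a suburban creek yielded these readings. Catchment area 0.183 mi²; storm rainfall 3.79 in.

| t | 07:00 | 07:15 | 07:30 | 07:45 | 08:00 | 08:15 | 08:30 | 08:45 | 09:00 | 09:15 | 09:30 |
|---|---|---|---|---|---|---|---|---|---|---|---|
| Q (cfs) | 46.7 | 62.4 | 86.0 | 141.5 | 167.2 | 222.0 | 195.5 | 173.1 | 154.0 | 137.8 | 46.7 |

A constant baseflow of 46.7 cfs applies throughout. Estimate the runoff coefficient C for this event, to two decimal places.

C ≈ 0.51

ΣQ_DR = 919.2 cfs; V = ΣQ_DR·Δt = 8.273 × 10^5 ft³.
Runoff depth d = V / A = 1.946 in.
C = d / P = 1.946 / 3.79 = 0.51.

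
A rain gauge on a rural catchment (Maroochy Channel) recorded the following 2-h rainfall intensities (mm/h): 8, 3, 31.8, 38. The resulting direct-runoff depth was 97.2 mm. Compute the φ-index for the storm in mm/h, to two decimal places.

Only the 2 blocks with intensity above φ contribute runoff: 31.8, 38 mm/h.
Σ(I−φ)·Δt = d  ⇒  (31.8+38 − 2φ)·2 = 97.2
φ = (69.80 − 97.2/2) / 2 = 10.60 mm/h.

φ ≈ 10.60 mm/h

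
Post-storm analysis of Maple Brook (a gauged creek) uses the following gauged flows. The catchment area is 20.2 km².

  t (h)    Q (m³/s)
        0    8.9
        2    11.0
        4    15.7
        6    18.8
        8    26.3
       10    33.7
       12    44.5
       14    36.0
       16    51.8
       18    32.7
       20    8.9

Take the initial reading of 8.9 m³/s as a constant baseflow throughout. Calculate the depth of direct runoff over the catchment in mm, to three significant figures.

d ≈ 67.9 mm

Direct runoff: 0.0, 2.1, 6.8, 9.9, 17.4, 24.8, 35.6, 27.1, 42.9, 23.8, 0.0 m³/s; ΣQ_DR = 190.4 m³/s.
V = ΣQ_DR · Δt = 190.4 × 7200 s = 1.371 × 10^6 m³.
Over A = 20.2 km², depth = V / A = 67.9 mm.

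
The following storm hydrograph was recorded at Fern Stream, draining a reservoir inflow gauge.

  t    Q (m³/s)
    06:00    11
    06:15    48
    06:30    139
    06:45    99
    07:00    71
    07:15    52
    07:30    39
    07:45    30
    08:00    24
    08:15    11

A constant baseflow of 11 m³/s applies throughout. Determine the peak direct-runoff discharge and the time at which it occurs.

Subtracting baseflow gives direct-runoff ordinates: 0.0, 37.0, 128.0, 88.0, 60.0, 41.0, 28.0, 19.0, 13.0, 0.0 m³/s.
The maximum is 128.0 m³/s, occurring at the reading for t = 06:30.

Q_p = 128.0 m³/s at t = 06:30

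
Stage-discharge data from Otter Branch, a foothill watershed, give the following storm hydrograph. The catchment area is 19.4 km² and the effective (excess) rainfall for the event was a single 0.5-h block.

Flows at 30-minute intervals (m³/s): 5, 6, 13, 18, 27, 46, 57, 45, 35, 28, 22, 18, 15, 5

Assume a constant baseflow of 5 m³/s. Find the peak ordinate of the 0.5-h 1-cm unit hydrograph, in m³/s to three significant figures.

Direct runoff: 0.0, 1.0, 8.0, 13.0, 22.0, 41.0, 52.0, 40.0, 30.0, 23.0, 17.0, 13.0, 10.0, 0.0 m³/s; ΣQ_DR = 270.0 m³/s, peak = 52.0 m³/s.
Runoff depth d = ΣQ_DR·Δt / A = 270.0 × 1800 / (19.4 km²) = 25.05 mm.
The 1-cm UH is the DRH scaled by (10 mm)/d, so U_p = 52.0 × 10/25.05 = 20.8 m³/s.

U_p ≈ 20.8 m³/s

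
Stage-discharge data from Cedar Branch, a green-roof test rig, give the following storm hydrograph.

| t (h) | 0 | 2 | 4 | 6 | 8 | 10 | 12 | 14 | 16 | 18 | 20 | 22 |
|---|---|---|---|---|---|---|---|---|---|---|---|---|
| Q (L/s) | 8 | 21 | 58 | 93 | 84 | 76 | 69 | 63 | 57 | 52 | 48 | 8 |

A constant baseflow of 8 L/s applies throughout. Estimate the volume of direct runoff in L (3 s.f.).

Direct-runoff ordinates (Q − Q_b): 0.0, 13.0, 50.0, 85.0, 76.0, 68.0, 61.0, 55.0, 49.0, 44.0, 40.0, 0.0 L/s.
ΣQ_DR = 541.0 L/s.
With Δt = 2 h = 7200 s, V = ΣQ_DR · Δt = 541.0 × 7200 = 3.90 × 10^6 L.

V ≈ 3.90 × 10^6 L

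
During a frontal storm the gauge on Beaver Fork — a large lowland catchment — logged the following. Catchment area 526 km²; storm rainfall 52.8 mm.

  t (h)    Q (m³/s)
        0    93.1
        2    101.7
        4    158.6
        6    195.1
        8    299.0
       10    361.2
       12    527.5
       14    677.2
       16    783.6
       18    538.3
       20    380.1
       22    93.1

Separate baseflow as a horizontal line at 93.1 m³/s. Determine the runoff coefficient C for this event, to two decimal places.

C ≈ 0.80

ΣQ_DR = 3091 m³/s; V = ΣQ_DR·Δt = 2.226 × 10^7 m³.
Runoff depth d = V / A = 42.31 mm.
C = d / P = 42.31 / 52.8 = 0.80.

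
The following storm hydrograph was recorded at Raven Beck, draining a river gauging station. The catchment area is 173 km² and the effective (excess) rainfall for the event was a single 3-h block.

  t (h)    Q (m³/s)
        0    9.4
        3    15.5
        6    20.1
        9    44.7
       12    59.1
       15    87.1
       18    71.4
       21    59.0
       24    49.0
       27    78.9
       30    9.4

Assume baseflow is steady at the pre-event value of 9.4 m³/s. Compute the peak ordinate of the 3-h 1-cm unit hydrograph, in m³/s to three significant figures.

Direct runoff: 0.0, 6.1, 10.7, 35.3, 49.7, 77.7, 62.0, 49.6, 39.6, 69.5, 0.0 m³/s; ΣQ_DR = 400.2 m³/s, peak = 77.7 m³/s.
Runoff depth d = ΣQ_DR·Δt / A = 400.2 × 10800 / (173 km²) = 24.98 mm.
The 1-cm UH is the DRH scaled by (10 mm)/d, so U_p = 77.7 × 10/24.98 = 31.1 m³/s.

U_p ≈ 31.1 m³/s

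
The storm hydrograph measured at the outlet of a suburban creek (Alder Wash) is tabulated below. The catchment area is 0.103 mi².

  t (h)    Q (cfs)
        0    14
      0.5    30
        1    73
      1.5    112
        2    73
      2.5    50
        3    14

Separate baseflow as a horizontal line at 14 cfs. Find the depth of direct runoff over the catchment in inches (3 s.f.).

Direct runoff: 0.0, 16.0, 59.0, 98.0, 59.0, 36.0, 0.0 cfs; ΣQ_DR = 268.0 cfs.
V = ΣQ_DR · Δt = 268.0 × 1800 s = 4.824 × 10^5 ft³.
Over A = 0.103 mi², depth = V / A = 2.02 in.

d ≈ 2.02 in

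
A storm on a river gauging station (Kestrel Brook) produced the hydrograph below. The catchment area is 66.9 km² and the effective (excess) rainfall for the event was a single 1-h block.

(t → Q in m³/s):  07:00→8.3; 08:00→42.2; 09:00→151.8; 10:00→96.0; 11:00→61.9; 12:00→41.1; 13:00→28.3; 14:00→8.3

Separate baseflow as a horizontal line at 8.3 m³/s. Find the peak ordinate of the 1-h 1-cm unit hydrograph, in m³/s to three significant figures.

Direct runoff: 0.0, 33.9, 143.5, 87.7, 53.6, 32.8, 20.0, 0.0 m³/s; ΣQ_DR = 371.5 m³/s, peak = 143.5 m³/s.
Runoff depth d = ΣQ_DR·Δt / A = 371.5 × 3600 / (66.9 km²) = 19.99 mm.
The 1-cm UH is the DRH scaled by (10 mm)/d, so U_p = 143.5 × 10/19.99 = 71.8 m³/s.

U_p ≈ 71.8 m³/s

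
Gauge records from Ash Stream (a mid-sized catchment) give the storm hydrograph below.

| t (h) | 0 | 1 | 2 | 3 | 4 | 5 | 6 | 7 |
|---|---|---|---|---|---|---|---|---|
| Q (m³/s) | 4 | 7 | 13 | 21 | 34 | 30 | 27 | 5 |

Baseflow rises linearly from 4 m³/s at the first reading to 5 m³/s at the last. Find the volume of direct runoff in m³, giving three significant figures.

V ≈ 3.78 × 10^5 m³

Direct-runoff ordinates (Q − Q_b): 0.00, 2.86, 8.71, 16.57, 29.43, 25.29, 22.14, 0.00 m³/s.
ΣQ_DR = 105.0 m³/s.
With Δt = 1 h = 3600 s, V = ΣQ_DR · Δt = 105.0 × 3600 = 3.78 × 10^5 m³.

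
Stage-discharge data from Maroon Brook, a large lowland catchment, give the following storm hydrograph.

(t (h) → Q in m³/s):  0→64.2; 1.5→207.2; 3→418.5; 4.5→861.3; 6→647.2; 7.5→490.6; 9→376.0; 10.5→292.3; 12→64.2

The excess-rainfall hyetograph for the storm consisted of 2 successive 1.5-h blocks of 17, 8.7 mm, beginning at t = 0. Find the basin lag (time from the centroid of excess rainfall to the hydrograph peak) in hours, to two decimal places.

Centroid of excess rainfall: t_c = Σ P_i·t̄_i / ΣP_i = 1.2578 h (block centres at 0.75, 2.25 h).
Hydrograph peak occurs at t = 4.5 h, so basin lag t_L = 4.5 − 1.2578 = 3.24 h.

t_L ≈ 3.24 h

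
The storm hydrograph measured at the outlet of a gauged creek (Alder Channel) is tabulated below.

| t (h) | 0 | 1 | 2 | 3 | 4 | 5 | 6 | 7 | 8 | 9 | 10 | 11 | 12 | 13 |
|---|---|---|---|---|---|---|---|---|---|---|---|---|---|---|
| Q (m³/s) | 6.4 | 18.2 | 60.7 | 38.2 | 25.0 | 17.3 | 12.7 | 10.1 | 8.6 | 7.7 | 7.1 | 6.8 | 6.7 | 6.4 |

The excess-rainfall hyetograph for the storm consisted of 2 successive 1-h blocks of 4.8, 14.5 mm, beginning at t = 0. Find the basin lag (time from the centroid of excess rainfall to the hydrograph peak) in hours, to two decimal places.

Centroid of excess rainfall: t_c = Σ P_i·t̄_i / ΣP_i = 1.2513 h (block centres at 0.5, 1.5 h).
Hydrograph peak occurs at t = 2 h, so basin lag t_L = 2 − 1.2513 = 0.75 h.

t_L ≈ 0.75 h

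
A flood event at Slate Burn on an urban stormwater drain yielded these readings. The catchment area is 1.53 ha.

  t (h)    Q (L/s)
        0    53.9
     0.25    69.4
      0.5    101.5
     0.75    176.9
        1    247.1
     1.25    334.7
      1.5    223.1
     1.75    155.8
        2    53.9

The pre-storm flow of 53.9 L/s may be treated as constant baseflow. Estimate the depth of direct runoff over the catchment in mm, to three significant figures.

Direct runoff: 0.0, 15.5, 47.6, 123.0, 193.2, 280.8, 169.2, 101.9, 0.0 L/s; ΣQ_DR = 931.2 L/s.
V = ΣQ_DR · Δt = 931.2 × 900 s = 8.381 × 10^5 L.
Over A = 1.53 ha, depth = V / A = 54.8 mm.

d ≈ 54.8 mm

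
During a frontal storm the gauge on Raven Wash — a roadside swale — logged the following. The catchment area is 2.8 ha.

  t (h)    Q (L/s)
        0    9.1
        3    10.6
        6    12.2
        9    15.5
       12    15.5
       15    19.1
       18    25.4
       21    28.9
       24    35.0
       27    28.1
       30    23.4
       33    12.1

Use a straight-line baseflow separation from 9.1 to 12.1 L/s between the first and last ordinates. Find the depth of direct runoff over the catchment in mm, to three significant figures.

d ≈ 41.5 mm

Direct runoff: 0.00, 1.23, 2.55, 5.58, 5.31, 8.64, 14.66, 17.89, 23.72, 16.55, 11.57, 0.00 L/s; ΣQ_DR = 107.7 L/s.
V = ΣQ_DR · Δt = 107.7 × 10800 s = 1.163 × 10^6 L.
Over A = 2.8 ha, depth = V / A = 41.5 mm.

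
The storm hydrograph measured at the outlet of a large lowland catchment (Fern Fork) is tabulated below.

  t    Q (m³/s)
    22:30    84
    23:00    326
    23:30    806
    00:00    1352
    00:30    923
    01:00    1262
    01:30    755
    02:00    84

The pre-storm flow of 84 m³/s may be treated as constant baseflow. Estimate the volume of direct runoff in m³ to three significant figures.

V ≈ 8.86 × 10^6 m³

Direct-runoff ordinates (Q − Q_b): 0.0, 242.0, 722.0, 1268.0, 839.0, 1178.0, 671.0, 0.0 m³/s.
ΣQ_DR = 4920 m³/s.
With Δt = 0.5 h = 1800 s, V = ΣQ_DR · Δt = 4920 × 1800 = 8.86 × 10^6 m³.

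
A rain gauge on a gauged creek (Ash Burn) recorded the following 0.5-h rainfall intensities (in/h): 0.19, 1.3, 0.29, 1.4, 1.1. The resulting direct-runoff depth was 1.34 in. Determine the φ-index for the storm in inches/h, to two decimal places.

Only the 3 blocks with intensity above φ contribute runoff: 1.3, 1.4, 1.1 in/h.
Σ(I−φ)·Δt = d  ⇒  (1.3+1.4+1.1 − 3φ)·0.5 = 1.34
φ = (3.800 − 1.34/0.5) / 3 = 0.37 in/h.

φ ≈ 0.37 in/h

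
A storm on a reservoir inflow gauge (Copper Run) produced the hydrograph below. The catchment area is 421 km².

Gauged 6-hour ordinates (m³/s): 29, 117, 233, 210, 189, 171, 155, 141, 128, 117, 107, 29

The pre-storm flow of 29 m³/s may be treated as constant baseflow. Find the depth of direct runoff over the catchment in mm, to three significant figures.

d ≈ 65.6 mm

Direct runoff: 0.0, 88.0, 204.0, 181.0, 160.0, 142.0, 126.0, 112.0, 99.0, 88.0, 78.0, 0.0 m³/s; ΣQ_DR = 1278 m³/s.
V = ΣQ_DR · Δt = 1278 × 21600 s = 2.760 × 10^7 m³.
Over A = 421 km², depth = V / A = 65.6 mm.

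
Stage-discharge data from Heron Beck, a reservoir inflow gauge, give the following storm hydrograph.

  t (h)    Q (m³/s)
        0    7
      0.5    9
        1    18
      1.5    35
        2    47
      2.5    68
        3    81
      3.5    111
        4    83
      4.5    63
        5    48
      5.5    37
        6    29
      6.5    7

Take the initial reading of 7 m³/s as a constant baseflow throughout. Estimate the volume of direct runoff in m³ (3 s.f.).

Direct-runoff ordinates (Q − Q_b): 0.0, 2.0, 11.0, 28.0, 40.0, 61.0, 74.0, 104.0, 76.0, 56.0, 41.0, 30.0, 22.0, 0.0 m³/s.
ΣQ_DR = 545.0 m³/s.
With Δt = 0.5 h = 1800 s, V = ΣQ_DR · Δt = 545.0 × 1800 = 9.81 × 10^5 m³.

V ≈ 9.81 × 10^5 m³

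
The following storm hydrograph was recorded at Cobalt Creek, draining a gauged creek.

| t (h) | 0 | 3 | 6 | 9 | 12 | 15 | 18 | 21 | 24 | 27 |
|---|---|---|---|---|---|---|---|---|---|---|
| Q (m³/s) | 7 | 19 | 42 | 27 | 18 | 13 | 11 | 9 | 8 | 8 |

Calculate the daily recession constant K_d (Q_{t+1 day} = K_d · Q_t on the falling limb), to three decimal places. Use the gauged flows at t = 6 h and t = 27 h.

K_d ≈ 0.150

Between t = 6 h and t = 27 h the flow falls from 42 to 8 m³/s over 7×3 h = 21 h.
Per-interval ratio K = (8/42)^(1/7) = 0.7891; K_d = K^(24/3) = 0.150.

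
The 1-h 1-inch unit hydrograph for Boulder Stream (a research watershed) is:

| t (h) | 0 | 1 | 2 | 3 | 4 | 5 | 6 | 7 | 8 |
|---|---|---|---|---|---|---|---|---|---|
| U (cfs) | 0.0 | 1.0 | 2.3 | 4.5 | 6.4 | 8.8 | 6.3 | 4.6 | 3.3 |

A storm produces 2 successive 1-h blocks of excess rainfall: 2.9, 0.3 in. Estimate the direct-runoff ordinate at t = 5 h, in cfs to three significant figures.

Q ≈ 27.4 cfs

By discrete convolution, Q_j = Σ (P_i / 1 in) · U_{j−i}.
At t = 5 h (j=5): Q = (2.9/1)·8.8 + (0.3/1)·6.4 = 27.4 cfs.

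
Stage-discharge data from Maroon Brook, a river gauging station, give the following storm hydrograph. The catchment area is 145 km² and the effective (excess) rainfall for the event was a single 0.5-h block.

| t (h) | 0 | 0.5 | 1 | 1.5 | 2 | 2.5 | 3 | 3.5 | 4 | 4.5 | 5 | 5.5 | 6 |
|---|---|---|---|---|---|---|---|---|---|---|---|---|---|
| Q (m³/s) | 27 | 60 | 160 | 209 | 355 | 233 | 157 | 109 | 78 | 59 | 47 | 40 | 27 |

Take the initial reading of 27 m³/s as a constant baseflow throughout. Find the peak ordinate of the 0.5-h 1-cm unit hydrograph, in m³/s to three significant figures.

Direct runoff: 0.0, 33.0, 133.0, 182.0, 328.0, 206.0, 130.0, 82.0, 51.0, 32.0, 20.0, 13.0, 0.0 m³/s; ΣQ_DR = 1210 m³/s, peak = 328.0 m³/s.
Runoff depth d = ΣQ_DR·Δt / A = 1210 × 1800 / (145 km²) = 15.02 mm.
The 1-cm UH is the DRH scaled by (10 mm)/d, so U_p = 328.0 × 10/15.02 = 218 m³/s.

U_p ≈ 218 m³/s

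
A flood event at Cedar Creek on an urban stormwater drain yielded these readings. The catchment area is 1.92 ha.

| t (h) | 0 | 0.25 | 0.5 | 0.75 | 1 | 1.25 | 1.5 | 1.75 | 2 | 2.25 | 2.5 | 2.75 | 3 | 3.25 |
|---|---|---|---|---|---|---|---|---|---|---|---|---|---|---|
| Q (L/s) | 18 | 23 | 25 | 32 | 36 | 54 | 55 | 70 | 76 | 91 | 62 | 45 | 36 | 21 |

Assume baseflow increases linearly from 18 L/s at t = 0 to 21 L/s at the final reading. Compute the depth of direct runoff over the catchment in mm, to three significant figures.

Direct runoff: 0.00, 4.77, 6.54, 13.31, 17.08, 34.85, 35.62, 50.38, 56.15, 70.92, 41.69, 24.46, 15.23, 0.00 L/s; ΣQ_DR = 371.0 L/s.
V = ΣQ_DR · Δt = 371.0 × 900 s = 3.339 × 10^5 L.
Over A = 1.92 ha, depth = V / A = 17.4 mm.

d ≈ 17.4 mm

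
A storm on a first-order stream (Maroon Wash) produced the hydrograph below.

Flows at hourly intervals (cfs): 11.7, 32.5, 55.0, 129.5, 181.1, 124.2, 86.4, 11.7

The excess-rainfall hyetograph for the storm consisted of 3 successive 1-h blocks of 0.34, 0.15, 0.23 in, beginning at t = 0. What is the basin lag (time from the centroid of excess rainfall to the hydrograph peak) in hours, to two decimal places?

Centroid of excess rainfall: t_c = Σ P_i·t̄_i / ΣP_i = 1.3472 h (block centres at 0.5, 1.5, 2.5 h).
Hydrograph peak occurs at t = 4 h, so basin lag t_L = 4 − 1.3472 = 2.65 h.

t_L ≈ 2.65 h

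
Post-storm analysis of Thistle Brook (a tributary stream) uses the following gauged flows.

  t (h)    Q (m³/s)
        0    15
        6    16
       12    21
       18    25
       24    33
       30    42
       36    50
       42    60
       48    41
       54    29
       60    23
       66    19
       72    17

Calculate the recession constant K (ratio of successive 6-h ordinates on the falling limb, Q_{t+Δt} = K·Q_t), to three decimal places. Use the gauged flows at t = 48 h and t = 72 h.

Using the recession-limb readings at t = 48 h and t = 72 h: Q falls from 41 to 17 m³/s over 4 intervals.
K = (Q₂/Q₁)^(1/4) = (17/41)^(1/4) = 0.802.

K ≈ 0.802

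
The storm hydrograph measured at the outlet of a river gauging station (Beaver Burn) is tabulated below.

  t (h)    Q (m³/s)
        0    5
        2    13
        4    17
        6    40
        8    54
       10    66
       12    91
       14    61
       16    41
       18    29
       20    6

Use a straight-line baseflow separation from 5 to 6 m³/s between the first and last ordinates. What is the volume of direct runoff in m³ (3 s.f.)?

V ≈ 2.61 × 10^6 m³

Direct-runoff ordinates (Q − Q_b): 0.00, 7.90, 11.80, 34.70, 48.60, 60.50, 85.40, 55.30, 35.20, 23.10, 0.00 m³/s.
ΣQ_DR = 362.5 m³/s.
With Δt = 2 h = 7200 s, V = ΣQ_DR · Δt = 362.5 × 7200 = 2.61 × 10^6 m³.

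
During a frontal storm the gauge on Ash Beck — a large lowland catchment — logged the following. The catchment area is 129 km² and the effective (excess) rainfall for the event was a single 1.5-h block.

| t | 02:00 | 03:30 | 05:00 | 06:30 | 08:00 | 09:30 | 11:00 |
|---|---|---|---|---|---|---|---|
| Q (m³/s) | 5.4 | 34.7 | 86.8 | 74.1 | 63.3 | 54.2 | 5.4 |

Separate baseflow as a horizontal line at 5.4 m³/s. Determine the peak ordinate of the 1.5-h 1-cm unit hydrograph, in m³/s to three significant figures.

U_p ≈ 68.0 m³/s

Direct runoff: 0.0, 29.3, 81.4, 68.7, 57.9, 48.8, 0.0 m³/s; ΣQ_DR = 286.1 m³/s, peak = 81.4 m³/s.
Runoff depth d = ΣQ_DR·Δt / A = 286.1 × 5400 / (129 km²) = 11.98 mm.
The 1-cm UH is the DRH scaled by (10 mm)/d, so U_p = 81.4 × 10/11.98 = 68.0 m³/s.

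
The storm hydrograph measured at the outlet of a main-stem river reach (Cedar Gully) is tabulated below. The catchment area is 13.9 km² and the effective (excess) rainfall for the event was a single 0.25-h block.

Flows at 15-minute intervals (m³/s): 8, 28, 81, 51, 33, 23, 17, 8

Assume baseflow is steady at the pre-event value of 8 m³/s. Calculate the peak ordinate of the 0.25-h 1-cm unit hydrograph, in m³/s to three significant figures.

Direct runoff: 0.0, 20.0, 73.0, 43.0, 25.0, 15.0, 9.0, 0.0 m³/s; ΣQ_DR = 185.0 m³/s, peak = 73.0 m³/s.
Runoff depth d = ΣQ_DR·Δt / A = 185.0 × 900 / (13.9 km²) = 11.98 mm.
The 1-cm UH is the DRH scaled by (10 mm)/d, so U_p = 73.0 × 10/11.98 = 60.9 m³/s.

U_p ≈ 60.9 m³/s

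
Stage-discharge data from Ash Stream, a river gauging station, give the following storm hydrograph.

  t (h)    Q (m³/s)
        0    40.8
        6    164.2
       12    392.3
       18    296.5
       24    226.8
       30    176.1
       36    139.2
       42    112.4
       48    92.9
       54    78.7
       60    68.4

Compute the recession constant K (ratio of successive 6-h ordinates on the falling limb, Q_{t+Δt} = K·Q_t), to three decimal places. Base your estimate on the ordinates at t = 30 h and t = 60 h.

K ≈ 0.828

Using the recession-limb readings at t = 30 h and t = 60 h: Q falls from 176.1 to 68.4 m³/s over 5 intervals.
K = (Q₂/Q₁)^(1/5) = (68.4/176.1)^(1/5) = 0.828.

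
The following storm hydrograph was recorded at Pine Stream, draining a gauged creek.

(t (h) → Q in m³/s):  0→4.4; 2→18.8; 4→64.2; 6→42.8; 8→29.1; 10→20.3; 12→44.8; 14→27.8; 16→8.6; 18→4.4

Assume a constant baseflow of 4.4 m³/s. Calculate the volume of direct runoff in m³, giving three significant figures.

Direct-runoff ordinates (Q − Q_b): 0.0, 14.4, 59.8, 38.4, 24.7, 15.9, 40.4, 23.4, 4.2, 0.0 m³/s.
ΣQ_DR = 221.2 m³/s.
With Δt = 2 h = 7200 s, V = ΣQ_DR · Δt = 221.2 × 7200 = 1.59 × 10^6 m³.

V ≈ 1.59 × 10^6 m³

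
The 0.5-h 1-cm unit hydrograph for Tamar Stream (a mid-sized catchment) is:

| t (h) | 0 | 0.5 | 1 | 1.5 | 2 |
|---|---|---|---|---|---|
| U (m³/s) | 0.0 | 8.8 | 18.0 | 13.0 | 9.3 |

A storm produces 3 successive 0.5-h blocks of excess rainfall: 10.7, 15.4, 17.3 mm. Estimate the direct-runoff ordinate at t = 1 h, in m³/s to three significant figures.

Q ≈ 32.8 m³/s

By discrete convolution, Q_j = Σ (P_i / 10 mm) · U_{j−i}.
At t = 1 h (j=2): Q = (10.7/10)·18.0 + (15.4/10)·8.8 + (17.3/10)·0.0 = 32.8 m³/s.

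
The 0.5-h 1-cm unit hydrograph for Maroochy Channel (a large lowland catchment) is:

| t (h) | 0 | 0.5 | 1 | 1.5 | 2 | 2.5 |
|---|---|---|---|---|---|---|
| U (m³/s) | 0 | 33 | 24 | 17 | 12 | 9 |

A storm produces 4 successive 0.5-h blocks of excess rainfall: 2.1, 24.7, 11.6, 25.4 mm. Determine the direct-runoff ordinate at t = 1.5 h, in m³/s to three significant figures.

Q ≈ 101 m³/s

By discrete convolution, Q_j = Σ (P_i / 10 mm) · U_{j−i}.
At t = 1.5 h (j=3): Q = (2.1/10)·17 + (24.7/10)·24 + (11.6/10)·33 + (25.4/10)·0 = 101 m³/s.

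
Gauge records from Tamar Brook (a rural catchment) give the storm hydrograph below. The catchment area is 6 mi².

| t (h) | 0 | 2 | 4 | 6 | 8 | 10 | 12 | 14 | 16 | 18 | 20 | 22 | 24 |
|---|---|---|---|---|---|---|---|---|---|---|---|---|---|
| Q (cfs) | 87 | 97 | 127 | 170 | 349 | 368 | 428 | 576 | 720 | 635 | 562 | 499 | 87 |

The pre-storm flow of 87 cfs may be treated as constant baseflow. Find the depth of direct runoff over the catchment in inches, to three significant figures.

Direct runoff: 0.0, 10.0, 40.0, 83.0, 262.0, 281.0, 341.0, 489.0, 633.0, 548.0, 475.0, 412.0, 0.0 cfs; ΣQ_DR = 3574 cfs.
V = ΣQ_DR · Δt = 3574 × 7200 s = 2.573 × 10^7 ft³.
Over A = 6 mi², depth = V / A = 1.85 in.

d ≈ 1.85 in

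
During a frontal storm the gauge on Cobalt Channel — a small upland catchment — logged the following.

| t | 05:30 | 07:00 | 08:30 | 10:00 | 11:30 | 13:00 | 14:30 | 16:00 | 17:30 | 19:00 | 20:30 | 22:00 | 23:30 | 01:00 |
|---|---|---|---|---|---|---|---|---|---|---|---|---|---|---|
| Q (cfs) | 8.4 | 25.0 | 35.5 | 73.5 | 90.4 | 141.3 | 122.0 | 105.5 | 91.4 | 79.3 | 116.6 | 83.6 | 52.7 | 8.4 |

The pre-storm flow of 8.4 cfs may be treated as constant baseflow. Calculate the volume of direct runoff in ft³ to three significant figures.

V ≈ 4.95 × 10^6 ft³

Direct-runoff ordinates (Q − Q_b): 0.0, 16.6, 27.1, 65.1, 82.0, 132.9, 113.6, 97.1, 83.0, 70.9, 108.2, 75.2, 44.3, 0.0 cfs.
ΣQ_DR = 916.0 cfs.
With Δt = 1.5 h = 5400 s, V = ΣQ_DR · Δt = 916.0 × 5400 = 4.95 × 10^6 ft³.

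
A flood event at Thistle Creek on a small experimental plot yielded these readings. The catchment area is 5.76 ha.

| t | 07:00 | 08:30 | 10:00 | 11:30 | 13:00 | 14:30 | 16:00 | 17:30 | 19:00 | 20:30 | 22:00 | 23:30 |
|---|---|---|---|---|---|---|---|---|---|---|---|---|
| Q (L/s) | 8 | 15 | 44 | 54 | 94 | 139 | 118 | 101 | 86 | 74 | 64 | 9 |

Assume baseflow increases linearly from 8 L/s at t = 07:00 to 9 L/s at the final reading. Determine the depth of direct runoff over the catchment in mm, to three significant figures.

d ≈ 66.0 mm

Direct runoff: 0.00, 6.91, 35.82, 45.73, 85.64, 130.55, 109.45, 92.36, 77.27, 65.18, 55.09, 0.00 L/s; ΣQ_DR = 704.0 L/s.
V = ΣQ_DR · Δt = 704.0 × 5400 s = 3.802 × 10^6 L.
Over A = 5.76 ha, depth = V / A = 66.0 mm.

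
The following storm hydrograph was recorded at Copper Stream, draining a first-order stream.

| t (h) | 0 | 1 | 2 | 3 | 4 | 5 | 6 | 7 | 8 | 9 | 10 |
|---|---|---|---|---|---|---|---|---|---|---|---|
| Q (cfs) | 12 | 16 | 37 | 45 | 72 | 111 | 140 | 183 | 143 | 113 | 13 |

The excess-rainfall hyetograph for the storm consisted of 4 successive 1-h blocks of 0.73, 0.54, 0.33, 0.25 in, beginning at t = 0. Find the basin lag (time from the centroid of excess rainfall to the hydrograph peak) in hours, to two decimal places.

Centroid of excess rainfall: t_c = Σ P_i·t̄_i / ΣP_i = 1.5541 h (block centres at 0.5, 1.5, 2.5, 3.5 h).
Hydrograph peak occurs at t = 7 h, so basin lag t_L = 7 − 1.5541 = 5.45 h.

t_L ≈ 5.45 h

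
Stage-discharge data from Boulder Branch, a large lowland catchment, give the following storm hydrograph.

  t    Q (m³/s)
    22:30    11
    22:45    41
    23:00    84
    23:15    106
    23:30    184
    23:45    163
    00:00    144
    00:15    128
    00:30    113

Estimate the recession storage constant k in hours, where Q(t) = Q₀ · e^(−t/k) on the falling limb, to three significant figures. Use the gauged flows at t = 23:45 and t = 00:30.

k ≈ 2.05 h

On the falling limb, Q drops from 163 to 113 m³/s between t = 23:45 and t = 00:30 (Δt = 0.75 h).
k = −Δt / ln(Q₂/Q₁) = −0.75 / ln(113/163) = 2.05 h.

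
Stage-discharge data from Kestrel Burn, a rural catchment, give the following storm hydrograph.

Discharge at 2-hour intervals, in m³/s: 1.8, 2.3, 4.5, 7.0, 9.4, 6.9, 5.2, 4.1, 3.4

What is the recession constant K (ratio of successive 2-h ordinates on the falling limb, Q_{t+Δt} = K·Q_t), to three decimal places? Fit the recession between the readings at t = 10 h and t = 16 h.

Using the recession-limb readings at t = 10 h and t = 16 h: Q falls from 6.9 to 3.4 m³/s over 3 intervals.
K = (Q₂/Q₁)^(1/3) = (3.4/6.9)^(1/3) = 0.790.

K ≈ 0.790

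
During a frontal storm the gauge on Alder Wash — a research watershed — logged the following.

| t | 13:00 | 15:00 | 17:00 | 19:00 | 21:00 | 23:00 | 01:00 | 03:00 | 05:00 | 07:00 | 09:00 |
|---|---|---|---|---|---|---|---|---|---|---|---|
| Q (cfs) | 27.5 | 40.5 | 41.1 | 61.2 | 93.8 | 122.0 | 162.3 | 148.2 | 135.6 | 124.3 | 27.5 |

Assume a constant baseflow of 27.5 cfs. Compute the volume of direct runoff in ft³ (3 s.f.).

Direct-runoff ordinates (Q − Q_b): 0.0, 13.0, 13.6, 33.7, 66.3, 94.5, 134.8, 120.7, 108.1, 96.8, 0.0 cfs.
ΣQ_DR = 681.5 cfs.
With Δt = 2 h = 7200 s, V = ΣQ_DR · Δt = 681.5 × 7200 = 4.91 × 10^6 ft³.

V ≈ 4.91 × 10^6 ft³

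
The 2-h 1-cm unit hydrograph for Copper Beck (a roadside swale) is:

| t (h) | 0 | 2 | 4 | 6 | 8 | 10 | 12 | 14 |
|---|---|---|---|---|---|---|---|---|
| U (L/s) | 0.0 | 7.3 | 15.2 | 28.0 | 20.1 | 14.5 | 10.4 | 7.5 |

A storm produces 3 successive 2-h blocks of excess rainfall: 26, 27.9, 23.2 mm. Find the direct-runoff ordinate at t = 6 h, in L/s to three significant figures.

Q ≈ 132 L/s

By discrete convolution, Q_j = Σ (P_i / 10 mm) · U_{j−i}.
At t = 6 h (j=3): Q = (26/10)·28.0 + (27.9/10)·15.2 + (23.2/10)·7.3 = 132 L/s.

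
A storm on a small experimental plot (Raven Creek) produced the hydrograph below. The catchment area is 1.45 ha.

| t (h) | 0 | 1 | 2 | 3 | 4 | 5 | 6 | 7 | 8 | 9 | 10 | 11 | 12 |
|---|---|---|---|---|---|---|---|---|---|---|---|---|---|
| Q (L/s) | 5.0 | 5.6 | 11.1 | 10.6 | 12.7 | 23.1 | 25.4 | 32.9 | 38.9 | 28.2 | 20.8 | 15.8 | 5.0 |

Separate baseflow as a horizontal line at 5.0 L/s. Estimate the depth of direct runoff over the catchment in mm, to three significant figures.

Direct runoff: 0.0, 0.6, 6.1, 5.6, 7.7, 18.1, 20.4, 27.9, 33.9, 23.2, 15.8, 10.8, 0.0 L/s; ΣQ_DR = 170.1 L/s.
V = ΣQ_DR · Δt = 170.1 × 3600 s = 6.124 × 10^5 L.
Over A = 1.45 ha, depth = V / A = 42.2 mm.

d ≈ 42.2 mm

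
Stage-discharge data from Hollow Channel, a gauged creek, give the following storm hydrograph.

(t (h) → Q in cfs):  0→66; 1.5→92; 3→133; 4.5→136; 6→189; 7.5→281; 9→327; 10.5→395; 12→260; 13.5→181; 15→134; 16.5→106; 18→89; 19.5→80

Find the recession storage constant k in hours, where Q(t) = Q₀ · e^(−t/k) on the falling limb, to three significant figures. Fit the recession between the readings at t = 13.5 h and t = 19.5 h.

k ≈ 7.35 h

On the falling limb, Q drops from 181 to 80 cfs between t = 13.5 h and t = 19.5 h (Δt = 6 h).
k = −Δt / ln(Q₂/Q₁) = −6 / ln(80/181) = 7.35 h.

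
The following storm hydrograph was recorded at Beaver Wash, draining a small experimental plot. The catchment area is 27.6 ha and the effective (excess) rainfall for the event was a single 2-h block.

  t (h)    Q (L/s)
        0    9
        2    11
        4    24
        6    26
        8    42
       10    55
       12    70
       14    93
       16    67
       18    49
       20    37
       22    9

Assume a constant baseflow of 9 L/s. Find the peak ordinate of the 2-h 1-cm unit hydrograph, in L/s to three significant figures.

U_p ≈ 83.9 L/s

Direct runoff: 0.0, 2.0, 15.0, 17.0, 33.0, 46.0, 61.0, 84.0, 58.0, 40.0, 28.0, 0.0 L/s; ΣQ_DR = 384.0 L/s, peak = 84.0 L/s.
Runoff depth d = ΣQ_DR·Δt / A = 384.0 × 7200 / (27.6 ha) = 10.02 mm.
The 1-cm UH is the DRH scaled by (10 mm)/d, so U_p = 84.0 × 10/10.02 = 83.9 L/s.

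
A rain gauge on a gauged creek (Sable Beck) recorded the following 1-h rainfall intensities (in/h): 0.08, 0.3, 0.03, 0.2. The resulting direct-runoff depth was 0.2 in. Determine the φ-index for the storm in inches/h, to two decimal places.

Only the 2 blocks with intensity above φ contribute runoff: 0.3, 0.2 in/h.
Σ(I−φ)·Δt = d  ⇒  (0.3+0.2 − 2φ)·1 = 0.2
φ = (0.5000 − 0.2/1) / 2 = 0.15 in/h.

φ ≈ 0.15 in/h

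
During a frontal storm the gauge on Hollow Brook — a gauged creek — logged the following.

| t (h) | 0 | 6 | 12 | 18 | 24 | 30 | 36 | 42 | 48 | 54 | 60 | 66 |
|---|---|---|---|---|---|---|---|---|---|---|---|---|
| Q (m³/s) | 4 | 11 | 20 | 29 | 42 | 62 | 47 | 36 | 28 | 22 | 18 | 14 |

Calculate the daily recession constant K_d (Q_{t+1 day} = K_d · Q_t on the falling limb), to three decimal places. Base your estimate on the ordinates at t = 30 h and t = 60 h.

K_d ≈ 0.372

Between t = 30 h and t = 60 h the flow falls from 62 to 18 m³/s over 5×6 h = 30 h.
Per-interval ratio K = (18/62)^(1/5) = 0.7809; K_d = K^(24/6) = 0.372.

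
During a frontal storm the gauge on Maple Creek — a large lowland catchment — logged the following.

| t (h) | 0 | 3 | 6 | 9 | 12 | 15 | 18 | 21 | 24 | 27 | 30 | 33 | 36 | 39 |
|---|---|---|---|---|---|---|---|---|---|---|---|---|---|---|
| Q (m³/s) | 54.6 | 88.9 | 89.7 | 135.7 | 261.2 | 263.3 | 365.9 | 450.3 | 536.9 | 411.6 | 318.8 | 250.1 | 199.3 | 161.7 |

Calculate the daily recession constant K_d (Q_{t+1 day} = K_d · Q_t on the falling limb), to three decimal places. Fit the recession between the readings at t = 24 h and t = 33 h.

Between t = 24 h and t = 33 h the flow falls from 536.9 to 250.1 m³/s over 3×3 h = 9 h.
Per-interval ratio K = (250.1/536.9)^(1/3) = 0.7752; K_d = K^(24/3) = 0.130.

K_d ≈ 0.130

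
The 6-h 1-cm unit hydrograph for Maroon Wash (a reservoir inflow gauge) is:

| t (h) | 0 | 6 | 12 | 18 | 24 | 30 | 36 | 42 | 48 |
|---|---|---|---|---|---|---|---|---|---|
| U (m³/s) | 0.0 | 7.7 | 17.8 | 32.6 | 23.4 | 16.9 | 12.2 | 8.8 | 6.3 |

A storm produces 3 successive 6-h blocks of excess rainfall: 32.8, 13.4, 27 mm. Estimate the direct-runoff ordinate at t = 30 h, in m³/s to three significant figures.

By discrete convolution, Q_j = Σ (P_i / 10 mm) · U_{j−i}.
At t = 30 h (j=5): Q = (32.8/10)·16.9 + (13.4/10)·23.4 + (27/10)·32.6 = 175 m³/s.

Q ≈ 175 m³/s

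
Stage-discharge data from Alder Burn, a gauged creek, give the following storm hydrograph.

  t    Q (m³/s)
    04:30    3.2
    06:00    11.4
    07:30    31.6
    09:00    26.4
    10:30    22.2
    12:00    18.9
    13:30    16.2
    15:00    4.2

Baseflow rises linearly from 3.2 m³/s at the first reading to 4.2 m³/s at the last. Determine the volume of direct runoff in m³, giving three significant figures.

V ≈ 5.64 × 10^5 m³

Direct-runoff ordinates (Q − Q_b): 0.00, 8.06, 28.11, 22.77, 18.43, 14.99, 12.14, 0.00 m³/s.
ΣQ_DR = 104.5 m³/s.
With Δt = 1.5 h = 5400 s, V = ΣQ_DR · Δt = 104.5 × 5400 = 5.64 × 10^5 m³.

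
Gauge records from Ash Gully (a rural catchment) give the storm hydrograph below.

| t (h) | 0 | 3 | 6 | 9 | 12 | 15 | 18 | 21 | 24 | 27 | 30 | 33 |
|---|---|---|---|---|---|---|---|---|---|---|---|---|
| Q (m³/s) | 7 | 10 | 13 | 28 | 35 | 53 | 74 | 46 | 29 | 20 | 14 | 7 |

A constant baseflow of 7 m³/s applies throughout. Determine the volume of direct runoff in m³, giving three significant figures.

Direct-runoff ordinates (Q − Q_b): 0.0, 3.0, 6.0, 21.0, 28.0, 46.0, 67.0, 39.0, 22.0, 13.0, 7.0, 0.0 m³/s.
ΣQ_DR = 252.0 m³/s.
With Δt = 3 h = 10800 s, V = ΣQ_DR · Δt = 252.0 × 10800 = 2.72 × 10^6 m³.

V ≈ 2.72 × 10^6 m³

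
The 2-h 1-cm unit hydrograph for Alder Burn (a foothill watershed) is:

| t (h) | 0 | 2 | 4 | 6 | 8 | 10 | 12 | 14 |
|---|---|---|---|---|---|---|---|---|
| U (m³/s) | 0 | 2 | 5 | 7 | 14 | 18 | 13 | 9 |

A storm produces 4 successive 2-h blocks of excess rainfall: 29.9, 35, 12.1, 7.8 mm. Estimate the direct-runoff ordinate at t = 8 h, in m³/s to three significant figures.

Q ≈ 74.0 m³/s

By discrete convolution, Q_j = Σ (P_i / 10 mm) · U_{j−i}.
At t = 8 h (j=4): Q = (29.9/10)·14 + (35/10)·7 + (12.1/10)·5 + (7.8/10)·2 = 74.0 m³/s.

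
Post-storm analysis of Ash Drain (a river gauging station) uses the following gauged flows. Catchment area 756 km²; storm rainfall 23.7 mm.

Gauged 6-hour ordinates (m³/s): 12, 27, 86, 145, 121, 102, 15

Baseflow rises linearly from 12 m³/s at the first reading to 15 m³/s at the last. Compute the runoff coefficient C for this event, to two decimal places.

C ≈ 0.50

ΣQ_DR = 413.5 m³/s; V = ΣQ_DR·Δt = 8.932 × 10^6 m³.
Runoff depth d = V / A = 11.81 mm.
C = d / P = 11.81 / 23.7 = 0.50.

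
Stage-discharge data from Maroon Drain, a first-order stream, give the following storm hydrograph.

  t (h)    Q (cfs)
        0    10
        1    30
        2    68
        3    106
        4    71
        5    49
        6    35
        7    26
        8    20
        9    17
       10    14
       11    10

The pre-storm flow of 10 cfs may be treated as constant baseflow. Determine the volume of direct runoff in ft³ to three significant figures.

Direct-runoff ordinates (Q − Q_b): 0.0, 20.0, 58.0, 96.0, 61.0, 39.0, 25.0, 16.0, 10.0, 7.0, 4.0, 0.0 cfs.
ΣQ_DR = 336.0 cfs.
With Δt = 1 h = 3600 s, V = ΣQ_DR · Δt = 336.0 × 3600 = 1.21 × 10^6 ft³.

V ≈ 1.21 × 10^6 ft³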